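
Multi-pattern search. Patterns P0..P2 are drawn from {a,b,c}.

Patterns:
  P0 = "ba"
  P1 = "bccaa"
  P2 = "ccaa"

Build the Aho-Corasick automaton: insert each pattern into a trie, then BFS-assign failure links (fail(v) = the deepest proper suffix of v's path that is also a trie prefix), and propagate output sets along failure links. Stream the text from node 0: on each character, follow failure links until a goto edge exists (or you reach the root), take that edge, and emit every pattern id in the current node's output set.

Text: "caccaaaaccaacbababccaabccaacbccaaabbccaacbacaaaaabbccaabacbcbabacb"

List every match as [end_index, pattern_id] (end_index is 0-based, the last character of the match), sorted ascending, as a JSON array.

Construct AC machine:
Trie nodes:
  n0 'ε': b→1 c→7
  n1 'b': a→2 c→3
  n2 'ba': ·  ←P0
  n3 'bc': c→4
  n4 'bcc': a→5
  n5 'bcca': a→6
  n6 'bccaa': ·  ←P1
  n7 'c': c→8
  n8 'cc': a→9
  n9 'cca': a→10
  n10 'ccaa': ·  ←P2

BFS fail/out derivation:
  fail(1) 'b': from fail(0)=0 chase 'b': 0 ⇒ 0;  out=∅∪out(0)=∅
  fail(7) 'c': from fail(0)=0 chase 'c': 0 ⇒ 0;  out=∅∪out(0)=∅
  fail(2) 'ba': from fail(1)=0 chase 'a': 0 ⇒ 0;  out={0}∪out(0)={0}
  fail(3) 'bc': from fail(1)=0 chase 'c': 0 ⇒ 7;  out=∅∪out(7)=∅
  fail(8) 'cc': from fail(7)=0 chase 'c': 0 ⇒ 7;  out=∅∪out(7)=∅
  fail(4) 'bcc': from fail(3)=7 chase 'c': 7 ⇒ 8;  out=∅∪out(8)=∅
  fail(9) 'cca': from fail(8)=7 chase 'a': 7→0 ⇒ 0;  out=∅∪out(0)=∅
  fail(5) 'bcca': from fail(4)=8 chase 'a': 8 ⇒ 9;  out=∅∪out(9)=∅
  fail(10) 'ccaa': from fail(9)=0 chase 'a': 0 ⇒ 0;  out={2}∪out(0)={2}
  fail(6) 'bccaa': from fail(5)=9 chase 'a': 9 ⇒ 10;  out={1}∪out(10)={1,2}

Scan:
i=0 'c': node 0→7
i=1 'a': node 7→0 (fail-walked)
i=2 'c': node 0→7
i=3 'c': node 7→8
i=4 'a': node 8→9
i=5 'a': node 9→10  emit P2@[2:5]
i=6 'a': node 10→0 (fail-walked)
i=7 'a': node 0→0
i=8 'c': node 0→7
i=9 'c': node 7→8
i=10 'a': node 8→9
i=11 'a': node 9→10  emit P2@[8:11]
i=12 'c': node 10→7 (fail-walked)
i=13 'b': node 7→1 (fail-walked)
i=14 'a': node 1→2  emit P0@[13:14]
i=15 'b': node 2→1 (fail-walked)
i=16 'a': node 1→2  emit P0@[15:16]
i=17 'b': node 2→1 (fail-walked)
i=18 'c': node 1→3
i=19 'c': node 3→4
i=20 'a': node 4→5
i=21 'a': node 5→6  emit P1@[17:21],P2@[18:21]
i=22 'b': node 6→1 (fail-walked)
i=23 'c': node 1→3
i=24 'c': node 3→4
i=25 'a': node 4→5
i=26 'a': node 5→6  emit P1@[22:26],P2@[23:26]
i=27 'c': node 6→7 (fail-walked)
i=28 'b': node 7→1 (fail-walked)
i=29 'c': node 1→3
i=30 'c': node 3→4
i=31 'a': node 4→5
i=32 'a': node 5→6  emit P1@[28:32],P2@[29:32]
i=33 'a': node 6→0 (fail-walked)
i=34 'b': node 0→1
i=35 'b': node 1→1 (fail-walked)
i=36 'c': node 1→3
i=37 'c': node 3→4
i=38 'a': node 4→5
i=39 'a': node 5→6  emit P1@[35:39],P2@[36:39]
i=40 'c': node 6→7 (fail-walked)
i=41 'b': node 7→1 (fail-walked)
i=42 'a': node 1→2  emit P0@[41:42]
i=43 'c': node 2→7 (fail-walked)
i=44 'a': node 7→0 (fail-walked)
i=45 'a': node 0→0
i=46 'a': node 0→0
i=47 'a': node 0→0
i=48 'a': node 0→0
i=49 'b': node 0→1
i=50 'b': node 1→1 (fail-walked)
i=51 'c': node 1→3
i=52 'c': node 3→4
i=53 'a': node 4→5
i=54 'a': node 5→6  emit P1@[50:54],P2@[51:54]
i=55 'b': node 6→1 (fail-walked)
i=56 'a': node 1→2  emit P0@[55:56]
i=57 'c': node 2→7 (fail-walked)
i=58 'b': node 7→1 (fail-walked)
i=59 'c': node 1→3
i=60 'b': node 3→1 (fail-walked)
i=61 'a': node 1→2  emit P0@[60:61]
i=62 'b': node 2→1 (fail-walked)
i=63 'a': node 1→2  emit P0@[62:63]
i=64 'c': node 2→7 (fail-walked)
i=65 'b': node 7→1 (fail-walked)

Matches: [[5,2],[11,2],[14,0],[16,0],[21,1],[21,2],[26,1],[26,2],[32,1],[32,2],[39,1],[39,2],[42,0],[54,1],[54,2],[56,0],[61,0],[63,0]]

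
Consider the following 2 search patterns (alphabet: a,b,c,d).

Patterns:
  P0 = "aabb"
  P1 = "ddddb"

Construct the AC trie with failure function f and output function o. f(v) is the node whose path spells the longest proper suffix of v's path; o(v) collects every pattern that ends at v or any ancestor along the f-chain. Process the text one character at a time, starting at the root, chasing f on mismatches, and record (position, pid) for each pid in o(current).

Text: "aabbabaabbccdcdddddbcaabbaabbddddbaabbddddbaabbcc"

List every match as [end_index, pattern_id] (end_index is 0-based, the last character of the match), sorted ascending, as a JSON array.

Build automaton:
Trie (insert patterns):
  n0 'ε': a→1 d→5
  n1 'a': a→2
  n2 'aa': b→3
  n3 'aab': b→4
  n4 'aabb': ·  [P0 ends]
  n5 'd': d→6
  n6 'dd': d→7
  n7 'ddd': d→8
  n8 'dddd': b→9
  n9 'ddddb': ·  [P1 ends]

BFS fail/out derivation:
  n1('a'): parent n0 fail=0; on 'a' 0 → fail=0;  out ∅∪∅=∅
  n5('d'): parent n0 fail=0; on 'd' 0 → fail=0;  out ∅∪∅=∅
  n2('aa'): parent n1 fail=0; on 'a' 0 → fail=1;  out ∅∪∅=∅
  n6('dd'): parent n5 fail=0; on 'd' 0 → fail=5;  out ∅∪∅=∅
  n3('aab'): parent n2 fail=1; on 'b' 1→0 → fail=0;  out ∅∪∅=∅
  n7('ddd'): parent n6 fail=5; on 'd' 5 → fail=6;  out ∅∪∅=∅
  n4('aabb'): parent n3 fail=0; on 'b' 0 → fail=0;  out {0}∪∅={0}
  n8('dddd'): parent n7 fail=6; on 'd' 6 → fail=7;  out ∅∪∅=∅
  n9('ddddb'): parent n8 fail=7; on 'b' 7→6→5→0 → fail=0;  out {1}∪∅={1}

Scan:
pos 0 'a': at 1
pos 1 'a': at 2
pos 2 'b': at 3
pos 3 'b': at 4  emit P0@[0:3]
pos 4 'a': at 1 ·f
pos 5 'b': at 0 ·f
pos 6 'a': at 1
pos 7 'a': at 2
pos 8 'b': at 3
pos 9 'b': at 4  emit P0@[6:9]
pos 10 'c': at 0 ·f
pos 11 'c': at 0
pos 12 'd': at 5
pos 13 'c': at 0 ·f
pos 14 'd': at 5
pos 15 'd': at 6
pos 16 'd': at 7
pos 17 'd': at 8
pos 18 'd': at 8 ·f
pos 19 'b': at 9  emit P1@[15:19]
pos 20 'c': at 0 ·f
pos 21 'a': at 1
pos 22 'a': at 2
pos 23 'b': at 3
pos 24 'b': at 4  emit P0@[21:24]
pos 25 'a': at 1 ·f
pos 26 'a': at 2
pos 27 'b': at 3
pos 28 'b': at 4  emit P0@[25:28]
pos 29 'd': at 5 ·f
pos 30 'd': at 6
pos 31 'd': at 7
pos 32 'd': at 8
pos 33 'b': at 9  emit P1@[29:33]
pos 34 'a': at 1 ·f
pos 35 'a': at 2
pos 36 'b': at 3
pos 37 'b': at 4  emit P0@[34:37]
pos 38 'd': at 5 ·f
pos 39 'd': at 6
pos 40 'd': at 7
pos 41 'd': at 8
pos 42 'b': at 9  emit P1@[38:42]
pos 43 'a': at 1 ·f
pos 44 'a': at 2
pos 45 'b': at 3
pos 46 'b': at 4  emit P0@[43:46]
pos 47 'c': at 0 ·f
pos 48 'c': at 0

Matches: [[3,0],[9,0],[19,1],[24,0],[28,0],[33,1],[37,0],[42,1],[46,0]]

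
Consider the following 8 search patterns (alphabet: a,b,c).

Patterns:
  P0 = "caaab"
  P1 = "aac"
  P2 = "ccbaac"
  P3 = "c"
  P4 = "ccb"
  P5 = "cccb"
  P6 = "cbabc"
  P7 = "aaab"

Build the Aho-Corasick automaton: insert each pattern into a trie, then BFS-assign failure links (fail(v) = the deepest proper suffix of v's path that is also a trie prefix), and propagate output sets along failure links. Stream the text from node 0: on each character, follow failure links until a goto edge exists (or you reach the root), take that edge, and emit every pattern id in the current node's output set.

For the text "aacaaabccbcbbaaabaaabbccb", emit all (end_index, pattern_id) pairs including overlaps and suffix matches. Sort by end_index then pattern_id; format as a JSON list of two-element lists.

Build:
Trie nodes:
  0='ε' goto a→6 c→1
  1='c' goto a→2 b→16 c→9  [P3 ends]
  2='ca' goto a→3
  3='caa' goto a→4
  4='caaa' goto b→5
  5='caaab' goto ·  [P0 ends]
  6='a' goto a→7
  7='aa' goto a→20 c→8
  8='aac' goto ·  [P1 ends]
  9='cc' goto b→10 c→14
  10='ccb' goto a→11  [P4 ends]
  11='ccba' goto a→12
  12='ccbaa' goto c→13
  13='ccbaac' goto ·  [P2 ends]
  14='ccc' goto b→15
  15='cccb' goto ·  [P5 ends]
  16='cb' goto a→17
  17='cba' goto b→18
  18='cbab' goto c→19
  19='cbabc' goto ·  [P6 ends]
  20='aaa' goto b→21
  21='aaab' goto ·  [P7 ends]

Failure links (BFS by depth):
  fail(1) 'c': from fail(0)=0 chase 'c': 0 ⇒ 0;  out={3}∪out(0)={3}
  fail(6) 'a': from fail(0)=0 chase 'a': 0 ⇒ 0;  out=∅∪out(0)=∅
  fail(2) 'ca': from fail(1)=0 chase 'a': 0 ⇒ 6;  out=∅∪out(6)=∅
  fail(7) 'aa': from fail(6)=0 chase 'a': 0 ⇒ 6;  out=∅∪out(6)=∅
  fail(9) 'cc': from fail(1)=0 chase 'c': 0 ⇒ 1;  out=∅∪out(1)={3}
  fail(16) 'cb': from fail(1)=0 chase 'b': 0 ⇒ 0;  out=∅∪out(0)=∅
  fail(3) 'caa': from fail(2)=6 chase 'a': 6 ⇒ 7;  out=∅∪out(7)=∅
  fail(8) 'aac': from fail(7)=6 chase 'c': 6→0 ⇒ 1;  out={1}∪out(1)={1,3}
  fail(10) 'ccb': from fail(9)=1 chase 'b': 1 ⇒ 16;  out={4}∪out(16)={4}
  fail(14) 'ccc': from fail(9)=1 chase 'c': 1 ⇒ 9;  out=∅∪out(9)={3}
  fail(17) 'cba': from fail(16)=0 chase 'a': 0 ⇒ 6;  out=∅∪out(6)=∅
  fail(20) 'aaa': from fail(7)=6 chase 'a': 6 ⇒ 7;  out=∅∪out(7)=∅
  fail(4) 'caaa': from fail(3)=7 chase 'a': 7 ⇒ 20;  out=∅∪out(20)=∅
  fail(11) 'ccba': from fail(10)=16 chase 'a': 16 ⇒ 17;  out=∅∪out(17)=∅
  fail(15) 'cccb': from fail(14)=9 chase 'b': 9 ⇒ 10;  out={5}∪out(10)={4,5}
  fail(18) 'cbab': from fail(17)=6 chase 'b': 6→0 ⇒ 0;  out=∅∪out(0)=∅
  fail(21) 'aaab': from fail(20)=7 chase 'b': 7→6→0 ⇒ 0;  out={7}∪out(0)={7}
  fail(5) 'caaab': from fail(4)=20 chase 'b': 20 ⇒ 21;  out={0}∪out(21)={0,7}
  fail(12) 'ccbaa': from fail(11)=17 chase 'a': 17→6 ⇒ 7;  out=∅∪out(7)=∅
  fail(19) 'cbabc': from fail(18)=0 chase 'c': 0 ⇒ 1;  out={6}∪out(1)={3,6}
  fail(13) 'ccbaac': from fail(12)=7 chase 'c': 7 ⇒ 8;  out={2}∪out(8)={1,2,3}

Text stream:
[0] read 'a'  n0⇒n6
[1] read 'a'  n6⇒n7
[2] read 'c'  n7⇒n8  → match P1@[0:2],P3@[2:2]
[3] read 'a'  n8⇒n2 (fail-walked)
[4] read 'a'  n2⇒n3
[5] read 'a'  n3⇒n4
[6] read 'b'  n4⇒n5  → match P0@[2:6],P7@[3:6]
[7] read 'c'  n5⇒n1 (fail-walked)  → match P3@[7:7]
[8] read 'c'  n1⇒n9  → match P3@[8:8]
[9] read 'b'  n9⇒n10  → match P4@[7:9]
[10] read 'c'  n10⇒n1 (fail-walked)  → match P3@[10:10]
[11] read 'b'  n1⇒n16
[12] read 'b'  n16⇒n0 (fail-walked)
[13] read 'a'  n0⇒n6
[14] read 'a'  n6⇒n7
[15] read 'a'  n7⇒n20
[16] read 'b'  n20⇒n21  → match P7@[13:16]
[17] read 'a'  n21⇒n6 (fail-walked)
[18] read 'a'  n6⇒n7
[19] read 'a'  n7⇒n20
[20] read 'b'  n20⇒n21  → match P7@[17:20]
[21] read 'b'  n21⇒n0 (fail-walked)
[22] read 'c'  n0⇒n1  → match P3@[22:22]
[23] read 'c'  n1⇒n9  → match P3@[23:23]
[24] read 'b'  n9⇒n10  → match P4@[22:24]

All matches (sorted): [[2,1],[2,3],[6,0],[6,7],[7,3],[8,3],[9,4],[10,3],[16,7],[20,7],[22,3],[23,3],[24,4]]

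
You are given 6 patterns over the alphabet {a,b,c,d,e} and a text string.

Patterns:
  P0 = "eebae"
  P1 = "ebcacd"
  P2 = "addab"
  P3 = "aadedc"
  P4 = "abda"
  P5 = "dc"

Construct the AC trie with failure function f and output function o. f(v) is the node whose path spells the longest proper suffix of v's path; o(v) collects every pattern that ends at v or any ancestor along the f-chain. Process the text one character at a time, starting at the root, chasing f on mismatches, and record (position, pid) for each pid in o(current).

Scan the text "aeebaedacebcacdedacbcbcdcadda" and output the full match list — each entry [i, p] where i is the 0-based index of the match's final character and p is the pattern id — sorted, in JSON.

Build automaton:
Trie (insert patterns):
  0='ε' goto a→11 d→24 e→1
  1='e' goto b→6 e→2
  2='ee' goto b→3
  3='eeb' goto a→4
  4='eeba' goto e→5
  5='eebae' goto ·  ←P0
  6='eb' goto c→7
  7='ebc' goto a→8
  8='ebca' goto c→9
  9='ebcac' goto d→10
  10='ebcacd' goto ·  ←P1
  11='a' goto a→16 b→21 d→12
  12='ad' goto d→13
  13='add' goto a→14
  14='adda' goto b→15
  15='addab' goto ·  ←P2
  16='aa' goto d→17
  17='aad' goto e→18
  18='aade' goto d→19
  19='aaded' goto c→20
  20='aadedc' goto ·  ←P3
  21='ab' goto d→22
  22='abd' goto a→23
  23='abda' goto ·  ←P4
  24='d' goto c→25
  25='dc' goto ·  ←P5

Failure links (BFS by depth):
  fail(1) 'e': from fail(0)=0 chase 'e': 0 ⇒ 0;  out=∅∪out(0)=∅
  fail(11) 'a': from fail(0)=0 chase 'a': 0 ⇒ 0;  out=∅∪out(0)=∅
  fail(24) 'd': from fail(0)=0 chase 'd': 0 ⇒ 0;  out=∅∪out(0)=∅
  fail(2) 'ee': from fail(1)=0 chase 'e': 0 ⇒ 1;  out=∅∪out(1)=∅
  fail(6) 'eb': from fail(1)=0 chase 'b': 0 ⇒ 0;  out=∅∪out(0)=∅
  fail(12) 'ad': from fail(11)=0 chase 'd': 0 ⇒ 24;  out=∅∪out(24)=∅
  fail(16) 'aa': from fail(11)=0 chase 'a': 0 ⇒ 11;  out=∅∪out(11)=∅
  fail(21) 'ab': from fail(11)=0 chase 'b': 0 ⇒ 0;  out=∅∪out(0)=∅
  fail(25) 'dc': from fail(24)=0 chase 'c': 0 ⇒ 0;  out={5}∪out(0)={5}
  fail(3) 'eeb': from fail(2)=1 chase 'b': 1 ⇒ 6;  out=∅∪out(6)=∅
  fail(7) 'ebc': from fail(6)=0 chase 'c': 0 ⇒ 0;  out=∅∪out(0)=∅
  fail(13) 'add': from fail(12)=24 chase 'd': 24→0 ⇒ 24;  out=∅∪out(24)=∅
  fail(17) 'aad': from fail(16)=11 chase 'd': 11 ⇒ 12;  out=∅∪out(12)=∅
  fail(22) 'abd': from fail(21)=0 chase 'd': 0 ⇒ 24;  out=∅∪out(24)=∅
  fail(4) 'eeba': from fail(3)=6 chase 'a': 6→0 ⇒ 11;  out=∅∪out(11)=∅
  fail(8) 'ebca': from fail(7)=0 chase 'a': 0 ⇒ 11;  out=∅∪out(11)=∅
  fail(14) 'adda': from fail(13)=24 chase 'a': 24→0 ⇒ 11;  out=∅∪out(11)=∅
  fail(18) 'aade': from fail(17)=12 chase 'e': 12→24→0 ⇒ 1;  out=∅∪out(1)=∅
  fail(23) 'abda': from fail(22)=24 chase 'a': 24→0 ⇒ 11;  out={4}∪out(11)={4}
  fail(5) 'eebae': from fail(4)=11 chase 'e': 11→0 ⇒ 1;  out={0}∪out(1)={0}
  fail(9) 'ebcac': from fail(8)=11 chase 'c': 11→0 ⇒ 0;  out=∅∪out(0)=∅
  fail(15) 'addab': from fail(14)=11 chase 'b': 11 ⇒ 21;  out={2}∪out(21)={2}
  fail(19) 'aaded': from fail(18)=1 chase 'd': 1→0 ⇒ 24;  out=∅∪out(24)=∅
  fail(10) 'ebcacd': from fail(9)=0 chase 'd': 0 ⇒ 24;  out={1}∪out(24)={1}
  fail(20) 'aadedc': from fail(19)=24 chase 'c': 24 ⇒ 25;  out={3}∪out(25)={3,5}

Run:
pos 0 'a': at 11
pos 1 'e': at 1 ·f
pos 2 'e': at 2
pos 3 'b': at 3
pos 4 'a': at 4
pos 5 'e': at 5  → match P0@[1:5]
pos 6 'd': at 24 ·f
pos 7 'a': at 11 ·f
pos 8 'c': at 0 ·f
pos 9 'e': at 1
pos 10 'b': at 6
pos 11 'c': at 7
pos 12 'a': at 8
pos 13 'c': at 9
pos 14 'd': at 10  → match P1@[9:14]
pos 15 'e': at 1 ·f
pos 16 'd': at 24 ·f
pos 17 'a': at 11 ·f
pos 18 'c': at 0 ·f
pos 19 'b': at 0
pos 20 'c': at 0
pos 21 'b': at 0
pos 22 'c': at 0
pos 23 'd': at 24
pos 24 'c': at 25  → match P5@[23:24]
pos 25 'a': at 11 ·f
pos 26 'd': at 12
pos 27 'd': at 13
pos 28 'a': at 14

Result: [[5,0],[14,1],[24,5]]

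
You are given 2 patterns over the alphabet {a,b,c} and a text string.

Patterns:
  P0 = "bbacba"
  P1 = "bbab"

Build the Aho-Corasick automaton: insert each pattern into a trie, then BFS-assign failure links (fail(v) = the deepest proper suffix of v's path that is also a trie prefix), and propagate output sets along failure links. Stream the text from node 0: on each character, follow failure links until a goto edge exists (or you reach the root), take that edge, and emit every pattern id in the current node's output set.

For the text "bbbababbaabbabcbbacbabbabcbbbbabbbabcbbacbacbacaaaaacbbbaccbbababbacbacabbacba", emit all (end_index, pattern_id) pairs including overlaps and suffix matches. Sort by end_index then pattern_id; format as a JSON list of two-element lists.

Construct AC machine:
Trie nodes:
  0='ε' goto b→1
  1='b' goto b→2
  2='bb' goto a→3
  3='bba' goto b→7 c→4
  4='bbac' goto b→5
  5='bbacb' goto a→6
  6='bbacba' goto ·  [P0 ends]
  7='bbab' goto ·  [P1 ends]

BFS fail/out derivation:
  fail(1) 'b': from fail(0)=0 chase 'b': 0 ⇒ 0;  out=∅∪out(0)=∅
  fail(2) 'bb': from fail(1)=0 chase 'b': 0 ⇒ 1;  out=∅∪out(1)=∅
  fail(3) 'bba': from fail(2)=1 chase 'a': 1→0 ⇒ 0;  out=∅∪out(0)=∅
  fail(4) 'bbac': from fail(3)=0 chase 'c': 0 ⇒ 0;  out=∅∪out(0)=∅
  fail(7) 'bbab': from fail(3)=0 chase 'b': 0 ⇒ 1;  out={1}∪out(1)={1}
  fail(5) 'bbacb': from fail(4)=0 chase 'b': 0 ⇒ 1;  out=∅∪out(1)=∅
  fail(6) 'bbacba': from fail(5)=1 chase 'a': 1→0 ⇒ 0;  out={0}∪out(0)={0}

Text stream:
pos 0 'b': at 1
pos 1 'b': at 2
pos 2 'b': at 2 ·f
pos 3 'a': at 3
pos 4 'b': at 7  → match P1@[1:4]
pos 5 'a': at 0 ·f
pos 6 'b': at 1
pos 7 'b': at 2
pos 8 'a': at 3
pos 9 'a': at 0 ·f
pos 10 'b': at 1
pos 11 'b': at 2
pos 12 'a': at 3
pos 13 'b': at 7  → match P1@[10:13]
pos 14 'c': at 0 ·f
pos 15 'b': at 1
pos 16 'b': at 2
pos 17 'a': at 3
pos 18 'c': at 4
pos 19 'b': at 5
pos 20 'a': at 6  → match P0@[15:20]
pos 21 'b': at 1 ·f
pos 22 'b': at 2
pos 23 'a': at 3
pos 24 'b': at 7  → match P1@[21:24]
pos 25 'c': at 0 ·f
pos 26 'b': at 1
pos 27 'b': at 2
pos 28 'b': at 2 ·f
pos 29 'b': at 2 ·f
pos 30 'a': at 3
pos 31 'b': at 7  → match P1@[28:31]
pos 32 'b': at 2 ·f
pos 33 'b': at 2 ·f
pos 34 'a': at 3
pos 35 'b': at 7  → match P1@[32:35]
pos 36 'c': at 0 ·f
pos 37 'b': at 1
pos 38 'b': at 2
pos 39 'a': at 3
pos 40 'c': at 4
pos 41 'b': at 5
pos 42 'a': at 6  → match P0@[37:42]
pos 43 'c': at 0 ·f
pos 44 'b': at 1
pos 45 'a': at 0 ·f
pos 46 'c': at 0
pos 47 'a': at 0
pos 48 'a': at 0
pos 49 'a': at 0
pos 50 'a': at 0
pos 51 'a': at 0
pos 52 'c': at 0
pos 53 'b': at 1
pos 54 'b': at 2
pos 55 'b': at 2 ·f
pos 56 'a': at 3
pos 57 'c': at 4
pos 58 'c': at 0 ·f
pos 59 'b': at 1
pos 60 'b': at 2
pos 61 'a': at 3
pos 62 'b': at 7  → match P1@[59:62]
pos 63 'a': at 0 ·f
pos 64 'b': at 1
pos 65 'b': at 2
pos 66 'a': at 3
pos 67 'c': at 4
pos 68 'b': at 5
pos 69 'a': at 6  → match P0@[64:69]
pos 70 'c': at 0 ·f
pos 71 'a': at 0
pos 72 'b': at 1
pos 73 'b': at 2
pos 74 'a': at 3
pos 75 'c': at 4
pos 76 'b': at 5
pos 77 'a': at 6  → match P0@[72:77]

Matches: [[4,1],[13,1],[20,0],[24,1],[31,1],[35,1],[42,0],[62,1],[69,0],[77,0]]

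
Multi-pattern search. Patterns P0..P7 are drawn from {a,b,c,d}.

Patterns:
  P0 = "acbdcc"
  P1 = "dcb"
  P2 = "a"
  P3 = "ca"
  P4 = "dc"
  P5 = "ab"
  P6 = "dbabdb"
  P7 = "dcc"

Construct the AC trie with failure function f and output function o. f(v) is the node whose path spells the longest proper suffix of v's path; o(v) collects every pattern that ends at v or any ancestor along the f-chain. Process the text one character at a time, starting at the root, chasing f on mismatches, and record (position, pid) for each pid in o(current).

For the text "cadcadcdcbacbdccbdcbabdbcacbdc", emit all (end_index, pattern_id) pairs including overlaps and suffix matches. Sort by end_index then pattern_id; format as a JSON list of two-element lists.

Build automaton:
Trie (insert patterns):
  0='ε' goto a→1 c→10 d→7
  1='a' goto b→12 c→2  [P2 ends]
  2='ac' goto b→3
  3='acb' goto d→4
  4='acbd' goto c→5
  5='acbdc' goto c→6
  6='acbdcc' goto ·  [P0 ends]
  7='d' goto b→13 c→8
  8='dc' goto b→9 c→18  [P4 ends]
  9='dcb' goto ·  [P1 ends]
  10='c' goto a→11
  11='ca' goto ·  [P3 ends]
  12='ab' goto ·  [P5 ends]
  13='db' goto a→14
  14='dba' goto b→15
  15='dbab' goto d→16
  16='dbabd' goto b→17
  17='dbabdb' goto ·  [P6 ends]
  18='dcc' goto ·  [P7 ends]

Failure links (BFS by depth):
  n1('a'): parent n0 fail=0; on 'a' 0 → fail=0;  out {2}∪∅={2}
  n7('d'): parent n0 fail=0; on 'd' 0 → fail=0;  out ∅∪∅=∅
  n10('c'): parent n0 fail=0; on 'c' 0 → fail=0;  out ∅∪∅=∅
  n2('ac'): parent n1 fail=0; on 'c' 0 → fail=10;  out ∅∪∅=∅
  n8('dc'): parent n7 fail=0; on 'c' 0 → fail=10;  out {4}∪∅={4}
  n11('ca'): parent n10 fail=0; on 'a' 0 → fail=1;  out {3}∪{2}={2,3}
  n12('ab'): parent n1 fail=0; on 'b' 0 → fail=0;  out {5}∪∅={5}
  n13('db'): parent n7 fail=0; on 'b' 0 → fail=0;  out ∅∪∅=∅
  n3('acb'): parent n2 fail=10; on 'b' 10→0 → fail=0;  out ∅∪∅=∅
  n9('dcb'): parent n8 fail=10; on 'b' 10→0 → fail=0;  out {1}∪∅={1}
  n14('dba'): parent n13 fail=0; on 'a' 0 → fail=1;  out ∅∪{2}={2}
  n18('dcc'): parent n8 fail=10; on 'c' 10→0 → fail=10;  out {7}∪∅={7}
  n4('acbd'): parent n3 fail=0; on 'd' 0 → fail=7;  out ∅∪∅=∅
  n15('dbab'): parent n14 fail=1; on 'b' 1 → fail=12;  out ∅∪{5}={5}
  n5('acbdc'): parent n4 fail=7; on 'c' 7 → fail=8;  out ∅∪{4}={4}
  n16('dbabd'): parent n15 fail=12; on 'd' 12→0 → fail=7;  out ∅∪∅=∅
  n6('acbdcc'): parent n5 fail=8; on 'c' 8 → fail=18;  out {0}∪{7}={0,7}
  n17('dbabdb'): parent n16 fail=7; on 'b' 7 → fail=13;  out {6}∪∅={6}

Scan:
[0] read 'c'  n0⇒n10
[1] read 'a'  n10⇒n11  ** P2@[1:1],P3@[0:1]
[2] read 'd'  n11⇒n7 (via fail)
[3] read 'c'  n7⇒n8  ** P4@[2:3]
[4] read 'a'  n8⇒n11 (via fail)  ** P2@[4:4],P3@[3:4]
[5] read 'd'  n11⇒n7 (via fail)
[6] read 'c'  n7⇒n8  ** P4@[5:6]
[7] read 'd'  n8⇒n7 (via fail)
[8] read 'c'  n7⇒n8  ** P4@[7:8]
[9] read 'b'  n8⇒n9  ** P1@[7:9]
[10] read 'a'  n9⇒n1 (via fail)  ** P2@[10:10]
[11] read 'c'  n1⇒n2
[12] read 'b'  n2⇒n3
[13] read 'd'  n3⇒n4
[14] read 'c'  n4⇒n5  ** P4@[13:14]
[15] read 'c'  n5⇒n6  ** P0@[10:15],P7@[13:15]
[16] read 'b'  n6⇒n0 (via fail)
[17] read 'd'  n0⇒n7
[18] read 'c'  n7⇒n8  ** P4@[17:18]
[19] read 'b'  n8⇒n9  ** P1@[17:19]
[20] read 'a'  n9⇒n1 (via fail)  ** P2@[20:20]
[21] read 'b'  n1⇒n12  ** P5@[20:21]
[22] read 'd'  n12⇒n7 (via fail)
[23] read 'b'  n7⇒n13
[24] read 'c'  n13⇒n10 (via fail)
[25] read 'a'  n10⇒n11  ** P2@[25:25],P3@[24:25]
[26] read 'c'  n11⇒n2 (via fail)
[27] read 'b'  n2⇒n3
[28] read 'd'  n3⇒n4
[29] read 'c'  n4⇒n5  ** P4@[28:29]

Matches: [[1,2],[1,3],[3,4],[4,2],[4,3],[6,4],[8,4],[9,1],[10,2],[14,4],[15,0],[15,7],[18,4],[19,1],[20,2],[21,5],[25,2],[25,3],[29,4]]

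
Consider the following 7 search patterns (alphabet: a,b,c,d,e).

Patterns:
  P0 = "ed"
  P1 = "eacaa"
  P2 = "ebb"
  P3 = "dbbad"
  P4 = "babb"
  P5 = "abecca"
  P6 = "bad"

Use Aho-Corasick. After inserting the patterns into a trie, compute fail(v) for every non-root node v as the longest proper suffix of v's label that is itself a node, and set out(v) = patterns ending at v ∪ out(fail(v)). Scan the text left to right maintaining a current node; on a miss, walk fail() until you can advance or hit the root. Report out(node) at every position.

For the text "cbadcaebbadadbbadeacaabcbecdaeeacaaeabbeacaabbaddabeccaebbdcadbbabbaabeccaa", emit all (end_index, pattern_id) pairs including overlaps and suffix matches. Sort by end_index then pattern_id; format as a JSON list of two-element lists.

Construct AC machine:
Trie (insert patterns):
  0='ε' goto a→18 b→14 d→9 e→1
  1='e' goto a→3 b→7 d→2
  2='ed' goto ·  ←P0
  3='ea' goto c→4
  4='eac' goto a→5
  5='eaca' goto a→6
  6='eacaa' goto ·  ←P1
  7='eb' goto b→8
  8='ebb' goto ·  ←P2
  9='d' goto b→10
  10='db' goto b→11
  11='dbb' goto a→12
  12='dbba' goto d→13
  13='dbbad' goto ·  ←P3
  14='b' goto a→15
  15='ba' goto b→16 d→24
  16='bab' goto b→17
  17='babb' goto ·  ←P4
  18='a' goto b→19
  19='ab' goto e→20
  20='abe' goto c→21
  21='abec' goto c→22
  22='abecc' goto a→23
  23='abecca' goto ·  ←P5
  24='bad' goto ·  ←P6

Failure links (BFS by depth):
  n1('e'): parent n0 fail=0; on 'e' 0 → fail=0;  out ∅∪∅=∅
  n9('d'): parent n0 fail=0; on 'd' 0 → fail=0;  out ∅∪∅=∅
  n14('b'): parent n0 fail=0; on 'b' 0 → fail=0;  out ∅∪∅=∅
  n18('a'): parent n0 fail=0; on 'a' 0 → fail=0;  out ∅∪∅=∅
  n2('ed'): parent n1 fail=0; on 'd' 0 → fail=9;  out {0}∪∅={0}
  n3('ea'): parent n1 fail=0; on 'a' 0 → fail=18;  out ∅∪∅=∅
  n7('eb'): parent n1 fail=0; on 'b' 0 → fail=14;  out ∅∪∅=∅
  n10('db'): parent n9 fail=0; on 'b' 0 → fail=14;  out ∅∪∅=∅
  n15('ba'): parent n14 fail=0; on 'a' 0 → fail=18;  out ∅∪∅=∅
  n19('ab'): parent n18 fail=0; on 'b' 0 → fail=14;  out ∅∪∅=∅
  n4('eac'): parent n3 fail=18; on 'c' 18→0 → fail=0;  out ∅∪∅=∅
  n8('ebb'): parent n7 fail=14; on 'b' 14→0 → fail=14;  out {2}∪∅={2}
  n11('dbb'): parent n10 fail=14; on 'b' 14→0 → fail=14;  out ∅∪∅=∅
  n16('bab'): parent n15 fail=18; on 'b' 18 → fail=19;  out ∅∪∅=∅
  n20('abe'): parent n19 fail=14; on 'e' 14→0 → fail=1;  out ∅∪∅=∅
  n24('bad'): parent n15 fail=18; on 'd' 18→0 → fail=9;  out {6}∪∅={6}
  n5('eaca'): parent n4 fail=0; on 'a' 0 → fail=18;  out ∅∪∅=∅
  n12('dbba'): parent n11 fail=14; on 'a' 14 → fail=15;  out ∅∪∅=∅
  n17('babb'): parent n16 fail=19; on 'b' 19→14→0 → fail=14;  out {4}∪∅={4}
  n21('abec'): parent n20 fail=1; on 'c' 1→0 → fail=0;  out ∅∪∅=∅
  n6('eacaa'): parent n5 fail=18; on 'a' 18→0 → fail=18;  out {1}∪∅={1}
  n13('dbbad'): parent n12 fail=15; on 'd' 15 → fail=24;  out {3}∪{6}={3,6}
  n22('abecc'): parent n21 fail=0; on 'c' 0 → fail=0;  out ∅∪∅=∅
  n23('abecca'): parent n22 fail=0; on 'a' 0 → fail=18;  out {5}∪∅={5}

Text stream:
pos 0 'c': at 0
pos 1 'b': at 14
pos 2 'a': at 15
pos 3 'd': at 24  ** P6@[1:3]
pos 4 'c': at 0 ·f
pos 5 'a': at 18
pos 6 'e': at 1 ·f
pos 7 'b': at 7
pos 8 'b': at 8  ** P2@[6:8]
pos 9 'a': at 15 ·f
pos 10 'd': at 24  ** P6@[8:10]
pos 11 'a': at 18 ·f
pos 12 'd': at 9 ·f
pos 13 'b': at 10
pos 14 'b': at 11
pos 15 'a': at 12
pos 16 'd': at 13  ** P3@[12:16],P6@[14:16]
pos 17 'e': at 1 ·f
pos 18 'a': at 3
pos 19 'c': at 4
pos 20 'a': at 5
pos 21 'a': at 6  ** P1@[17:21]
pos 22 'b': at 19 ·f
pos 23 'c': at 0 ·f
pos 24 'b': at 14
pos 25 'e': at 1 ·f
pos 26 'c': at 0 ·f
pos 27 'd': at 9
pos 28 'a': at 18 ·f
pos 29 'e': at 1 ·f
pos 30 'e': at 1 ·f
pos 31 'a': at 3
pos 32 'c': at 4
pos 33 'a': at 5
pos 34 'a': at 6  ** P1@[30:34]
pos 35 'e': at 1 ·f
pos 36 'a': at 3
pos 37 'b': at 19 ·f
pos 38 'b': at 14 ·f
pos 39 'e': at 1 ·f
pos 40 'a': at 3
pos 41 'c': at 4
pos 42 'a': at 5
pos 43 'a': at 6  ** P1@[39:43]
pos 44 'b': at 19 ·f
pos 45 'b': at 14 ·f
pos 46 'a': at 15
pos 47 'd': at 24  ** P6@[45:47]
pos 48 'd': at 9 ·f
pos 49 'a': at 18 ·f
pos 50 'b': at 19
pos 51 'e': at 20
pos 52 'c': at 21
pos 53 'c': at 22
pos 54 'a': at 23  ** P5@[49:54]
pos 55 'e': at 1 ·f
pos 56 'b': at 7
pos 57 'b': at 8  ** P2@[55:57]
pos 58 'd': at 9 ·f
pos 59 'c': at 0 ·f
pos 60 'a': at 18
pos 61 'd': at 9 ·f
pos 62 'b': at 10
pos 63 'b': at 11
pos 64 'a': at 12
pos 65 'b': at 16 ·f
pos 66 'b': at 17  ** P4@[63:66]
pos 67 'a': at 15 ·f
pos 68 'a': at 18 ·f
pos 69 'b': at 19
pos 70 'e': at 20
pos 71 'c': at 21
pos 72 'c': at 22
pos 73 'a': at 23  ** P5@[68:73]
pos 74 'a': at 18 ·f

Matches: [[3,6],[8,2],[10,6],[16,3],[16,6],[21,1],[34,1],[43,1],[47,6],[54,5],[57,2],[66,4],[73,5]]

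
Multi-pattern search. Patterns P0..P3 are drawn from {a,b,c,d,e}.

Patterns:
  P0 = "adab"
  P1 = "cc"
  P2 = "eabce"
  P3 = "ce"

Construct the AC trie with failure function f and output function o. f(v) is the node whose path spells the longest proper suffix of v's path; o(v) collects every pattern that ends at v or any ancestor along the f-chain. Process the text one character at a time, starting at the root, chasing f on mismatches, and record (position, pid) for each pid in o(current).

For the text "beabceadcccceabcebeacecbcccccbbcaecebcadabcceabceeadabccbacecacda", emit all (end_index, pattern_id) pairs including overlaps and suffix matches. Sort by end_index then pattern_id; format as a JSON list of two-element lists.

Construct AC machine:
Trie (insert patterns):
  0='ε' goto a→1 c→5 e→7
  1='a' goto d→2
  2='ad' goto a→3
  3='ada' goto b→4
  4='adab' goto ·  [P0 ends]
  5='c' goto c→6 e→12
  6='cc' goto ·  [P1 ends]
  7='e' goto a→8
  8='ea' goto b→9
  9='eab' goto c→10
  10='eabc' goto e→11
  11='eabce' goto ·  [P2 ends]
  12='ce' goto ·  [P3 ends]

BFS fail/out derivation:
  fail(1) 'a': from fail(0)=0 chase 'a': 0 ⇒ 0;  out=∅∪out(0)=∅
  fail(5) 'c': from fail(0)=0 chase 'c': 0 ⇒ 0;  out=∅∪out(0)=∅
  fail(7) 'e': from fail(0)=0 chase 'e': 0 ⇒ 0;  out=∅∪out(0)=∅
  fail(2) 'ad': from fail(1)=0 chase 'd': 0 ⇒ 0;  out=∅∪out(0)=∅
  fail(6) 'cc': from fail(5)=0 chase 'c': 0 ⇒ 5;  out={1}∪out(5)={1}
  fail(8) 'ea': from fail(7)=0 chase 'a': 0 ⇒ 1;  out=∅∪out(1)=∅
  fail(12) 'ce': from fail(5)=0 chase 'e': 0 ⇒ 7;  out={3}∪out(7)={3}
  fail(3) 'ada': from fail(2)=0 chase 'a': 0 ⇒ 1;  out=∅∪out(1)=∅
  fail(9) 'eab': from fail(8)=1 chase 'b': 1→0 ⇒ 0;  out=∅∪out(0)=∅
  fail(4) 'adab': from fail(3)=1 chase 'b': 1→0 ⇒ 0;  out={0}∪out(0)={0}
  fail(10) 'eabc': from fail(9)=0 chase 'c': 0 ⇒ 5;  out=∅∪out(5)=∅
  fail(11) 'eabce': from fail(10)=5 chase 'e': 5 ⇒ 12;  out={2}∪out(12)={2,3}

Run:
pos 0 'b': at 0
pos 1 'e': at 7
pos 2 'a': at 8
pos 3 'b': at 9
pos 4 'c': at 10
pos 5 'e': at 11  → match P2@[1:5],P3@[4:5]
pos 6 'a': at 8 (fail-walked)
pos 7 'd': at 2 (fail-walked)
pos 8 'c': at 5 (fail-walked)
pos 9 'c': at 6  → match P1@[8:9]
pos 10 'c': at 6 (fail-walked)  → match P1@[9:10]
pos 11 'c': at 6 (fail-walked)  → match P1@[10:11]
pos 12 'e': at 12 (fail-walked)  → match P3@[11:12]
pos 13 'a': at 8 (fail-walked)
pos 14 'b': at 9
pos 15 'c': at 10
pos 16 'e': at 11  → match P2@[12:16],P3@[15:16]
pos 17 'b': at 0 (fail-walked)
pos 18 'e': at 7
pos 19 'a': at 8
pos 20 'c': at 5 (fail-walked)
pos 21 'e': at 12  → match P3@[20:21]
pos 22 'c': at 5 (fail-walked)
pos 23 'b': at 0 (fail-walked)
pos 24 'c': at 5
pos 25 'c': at 6  → match P1@[24:25]
pos 26 'c': at 6 (fail-walked)  → match P1@[25:26]
pos 27 'c': at 6 (fail-walked)  → match P1@[26:27]
pos 28 'c': at 6 (fail-walked)  → match P1@[27:28]
pos 29 'b': at 0 (fail-walked)
pos 30 'b': at 0
pos 31 'c': at 5
pos 32 'a': at 1 (fail-walked)
pos 33 'e': at 7 (fail-walked)
pos 34 'c': at 5 (fail-walked)
pos 35 'e': at 12  → match P3@[34:35]
pos 36 'b': at 0 (fail-walked)
pos 37 'c': at 5
pos 38 'a': at 1 (fail-walked)
pos 39 'd': at 2
pos 40 'a': at 3
pos 41 'b': at 4  → match P0@[38:41]
pos 42 'c': at 5 (fail-walked)
pos 43 'c': at 6  → match P1@[42:43]
pos 44 'e': at 12 (fail-walked)  → match P3@[43:44]
pos 45 'a': at 8 (fail-walked)
pos 46 'b': at 9
pos 47 'c': at 10
pos 48 'e': at 11  → match P2@[44:48],P3@[47:48]
pos 49 'e': at 7 (fail-walked)
pos 50 'a': at 8
pos 51 'd': at 2 (fail-walked)
pos 52 'a': at 3
pos 53 'b': at 4  → match P0@[50:53]
pos 54 'c': at 5 (fail-walked)
pos 55 'c': at 6  → match P1@[54:55]
pos 56 'b': at 0 (fail-walked)
pos 57 'a': at 1
pos 58 'c': at 5 (fail-walked)
pos 59 'e': at 12  → match P3@[58:59]
pos 60 'c': at 5 (fail-walked)
pos 61 'a': at 1 (fail-walked)
pos 62 'c': at 5 (fail-walked)
pos 63 'd': at 0 (fail-walked)
pos 64 'a': at 1

Result: [[5,2],[5,3],[9,1],[10,1],[11,1],[12,3],[16,2],[16,3],[21,3],[25,1],[26,1],[27,1],[28,1],[35,3],[41,0],[43,1],[44,3],[48,2],[48,3],[53,0],[55,1],[59,3]]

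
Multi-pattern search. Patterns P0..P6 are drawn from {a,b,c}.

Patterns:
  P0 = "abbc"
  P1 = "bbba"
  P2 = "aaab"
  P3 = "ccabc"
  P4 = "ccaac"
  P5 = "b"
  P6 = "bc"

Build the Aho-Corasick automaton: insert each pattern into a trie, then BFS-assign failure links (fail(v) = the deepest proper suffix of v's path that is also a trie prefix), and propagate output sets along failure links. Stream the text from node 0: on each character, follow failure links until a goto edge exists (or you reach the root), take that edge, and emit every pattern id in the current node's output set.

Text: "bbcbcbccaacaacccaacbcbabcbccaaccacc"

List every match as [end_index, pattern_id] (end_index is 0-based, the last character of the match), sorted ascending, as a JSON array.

Build:
Trie nodes:
  n0 'ε': a→1 b→5 c→12
  n1 'a': a→9 b→2
  n2 'ab': b→3
  n3 'abb': c→4
  n4 'abbc': ·  [P0 ends]
  n5 'b': b→6 c→19  [P5 ends]
  n6 'bb': b→7
  n7 'bbb': a→8
  n8 'bbba': ·  [P1 ends]
  n9 'aa': a→10
  n10 'aaa': b→11
  n11 'aaab': ·  [P2 ends]
  n12 'c': c→13
  n13 'cc': a→14
  n14 'cca': a→17 b→15
  n15 'ccab': c→16
  n16 'ccabc': ·  [P3 ends]
  n17 'ccaa': c→18
  n18 'ccaac': ·  [P4 ends]
  n19 'bc': ·  [P6 ends]

BFS fail/out derivation:
  n1('a'): parent n0 fail=0; on 'a' 0 → fail=0;  out ∅∪∅=∅
  n5('b'): parent n0 fail=0; on 'b' 0 → fail=0;  out {5}∪∅={5}
  n12('c'): parent n0 fail=0; on 'c' 0 → fail=0;  out ∅∪∅=∅
  n2('ab'): parent n1 fail=0; on 'b' 0 → fail=5;  out ∅∪{5}={5}
  n6('bb'): parent n5 fail=0; on 'b' 0 → fail=5;  out ∅∪{5}={5}
  n9('aa'): parent n1 fail=0; on 'a' 0 → fail=1;  out ∅∪∅=∅
  n13('cc'): parent n12 fail=0; on 'c' 0 → fail=12;  out ∅∪∅=∅
  n19('bc'): parent n5 fail=0; on 'c' 0 → fail=12;  out {6}∪∅={6}
  n3('abb'): parent n2 fail=5; on 'b' 5 → fail=6;  out ∅∪{5}={5}
  n7('bbb'): parent n6 fail=5; on 'b' 5 → fail=6;  out ∅∪{5}={5}
  n10('aaa'): parent n9 fail=1; on 'a' 1 → fail=9;  out ∅∪∅=∅
  n14('cca'): parent n13 fail=12; on 'a' 12→0 → fail=1;  out ∅∪∅=∅
  n4('abbc'): parent n3 fail=6; on 'c' 6→5 → fail=19;  out {0}∪{6}={0,6}
  n8('bbba'): parent n7 fail=6; on 'a' 6→5→0 → fail=1;  out {1}∪∅={1}
  n11('aaab'): parent n10 fail=9; on 'b' 9→1 → fail=2;  out {2}∪{5}={2,5}
  n15('ccab'): parent n14 fail=1; on 'b' 1 → fail=2;  out ∅∪{5}={5}
  n17('ccaa'): parent n14 fail=1; on 'a' 1 → fail=9;  out ∅∪∅=∅
  n16('ccabc'): parent n15 fail=2; on 'c' 2→5 → fail=19;  out {3}∪{6}={3,6}
  n18('ccaac'): parent n17 fail=9; on 'c' 9→1→0 → fail=12;  out {4}∪∅={4}

Text stream:
pos 0 'b': at 5  emit P5@[0:0]
pos 1 'b': at 6  emit P5@[1:1]
pos 2 'c': at 19 (via fail)  emit P6@[1:2]
pos 3 'b': at 5 (via fail)  emit P5@[3:3]
pos 4 'c': at 19  emit P6@[3:4]
pos 5 'b': at 5 (via fail)  emit P5@[5:5]
pos 6 'c': at 19  emit P6@[5:6]
pos 7 'c': at 13 (via fail)
pos 8 'a': at 14
pos 9 'a': at 17
pos 10 'c': at 18  emit P4@[6:10]
pos 11 'a': at 1 (via fail)
pos 12 'a': at 9
pos 13 'c': at 12 (via fail)
pos 14 'c': at 13
pos 15 'c': at 13 (via fail)
pos 16 'a': at 14
pos 17 'a': at 17
pos 18 'c': at 18  emit P4@[14:18]
pos 19 'b': at 5 (via fail)  emit P5@[19:19]
pos 20 'c': at 19  emit P6@[19:20]
pos 21 'b': at 5 (via fail)  emit P5@[21:21]
pos 22 'a': at 1 (via fail)
pos 23 'b': at 2  emit P5@[23:23]
pos 24 'c': at 19 (via fail)  emit P6@[23:24]
pos 25 'b': at 5 (via fail)  emit P5@[25:25]
pos 26 'c': at 19  emit P6@[25:26]
pos 27 'c': at 13 (via fail)
pos 28 'a': at 14
pos 29 'a': at 17
pos 30 'c': at 18  emit P4@[26:30]
pos 31 'c': at 13 (via fail)
pos 32 'a': at 14
pos 33 'c': at 12 (via fail)
pos 34 'c': at 13

All matches (sorted): [[0,5],[1,5],[2,6],[3,5],[4,6],[5,5],[6,6],[10,4],[18,4],[19,5],[20,6],[21,5],[23,5],[24,6],[25,5],[26,6],[30,4]]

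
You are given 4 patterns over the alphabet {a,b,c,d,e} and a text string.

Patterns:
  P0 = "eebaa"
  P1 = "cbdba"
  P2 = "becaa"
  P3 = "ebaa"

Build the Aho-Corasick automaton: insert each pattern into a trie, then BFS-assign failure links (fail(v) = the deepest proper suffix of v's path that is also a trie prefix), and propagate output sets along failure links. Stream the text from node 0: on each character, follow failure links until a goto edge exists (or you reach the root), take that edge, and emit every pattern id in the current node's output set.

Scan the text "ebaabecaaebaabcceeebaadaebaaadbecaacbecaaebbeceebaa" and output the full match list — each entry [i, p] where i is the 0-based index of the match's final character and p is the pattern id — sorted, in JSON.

Construct AC machine:
Trie (insert patterns):
  n0 'ε': b→11 c→6 e→1
  n1 'e': b→16 e→2
  n2 'ee': b→3
  n3 'eeb': a→4
  n4 'eeba': a→5
  n5 'eebaa': ·  ←P0
  n6 'c': b→7
  n7 'cb': d→8
  n8 'cbd': b→9
  n9 'cbdb': a→10
  n10 'cbdba': ·  ←P1
  n11 'b': e→12
  n12 'be': c→13
  n13 'bec': a→14
  n14 'beca': a→15
  n15 'becaa': ·  ←P2
  n16 'eb': a→17
  n17 'eba': a→18
  n18 'ebaa': ·  ←P3

Failure links (BFS by depth):
  n1('e'): parent n0 fail=0; on 'e' 0 → fail=0;  out ∅∪∅=∅
  n6('c'): parent n0 fail=0; on 'c' 0 → fail=0;  out ∅∪∅=∅
  n11('b'): parent n0 fail=0; on 'b' 0 → fail=0;  out ∅∪∅=∅
  n2('ee'): parent n1 fail=0; on 'e' 0 → fail=1;  out ∅∪∅=∅
  n7('cb'): parent n6 fail=0; on 'b' 0 → fail=11;  out ∅∪∅=∅
  n12('be'): parent n11 fail=0; on 'e' 0 → fail=1;  out ∅∪∅=∅
  n16('eb'): parent n1 fail=0; on 'b' 0 → fail=11;  out ∅∪∅=∅
  n3('eeb'): parent n2 fail=1; on 'b' 1 → fail=16;  out ∅∪∅=∅
  n8('cbd'): parent n7 fail=11; on 'd' 11→0 → fail=0;  out ∅∪∅=∅
  n13('bec'): parent n12 fail=1; on 'c' 1→0 → fail=6;  out ∅∪∅=∅
  n17('eba'): parent n16 fail=11; on 'a' 11→0 → fail=0;  out ∅∪∅=∅
  n4('eeba'): parent n3 fail=16; on 'a' 16 → fail=17;  out ∅∪∅=∅
  n9('cbdb'): parent n8 fail=0; on 'b' 0 → fail=11;  out ∅∪∅=∅
  n14('beca'): parent n13 fail=6; on 'a' 6→0 → fail=0;  out ∅∪∅=∅
  n18('ebaa'): parent n17 fail=0; on 'a' 0 → fail=0;  out {3}∪∅={3}
  n5('eebaa'): parent n4 fail=17; on 'a' 17 → fail=18;  out {0}∪{3}={0,3}
  n10('cbdba'): parent n9 fail=11; on 'a' 11→0 → fail=0;  out {1}∪∅={1}
  n15('becaa'): parent n14 fail=0; on 'a' 0 → fail=0;  out {2}∪∅={2}

Text stream:
i=0 'e': node 0→1
i=1 'b': node 1→16
i=2 'a': node 16→17
i=3 'a': node 17→18  → match P3@[0:3]
i=4 'b': node 18→11 (fail-walked)
i=5 'e': node 11→12
i=6 'c': node 12→13
i=7 'a': node 13→14
i=8 'a': node 14→15  → match P2@[4:8]
i=9 'e': node 15→1 (fail-walked)
i=10 'b': node 1→16
i=11 'a': node 16→17
i=12 'a': node 17→18  → match P3@[9:12]
i=13 'b': node 18→11 (fail-walked)
i=14 'c': node 11→6 (fail-walked)
i=15 'c': node 6→6 (fail-walked)
i=16 'e': node 6→1 (fail-walked)
i=17 'e': node 1→2
i=18 'e': node 2→2 (fail-walked)
i=19 'b': node 2→3
i=20 'a': node 3→4
i=21 'a': node 4→5  → match P0@[17:21],P3@[18:21]
i=22 'd': node 5→0 (fail-walked)
i=23 'a': node 0→0
i=24 'e': node 0→1
i=25 'b': node 1→16
i=26 'a': node 16→17
i=27 'a': node 17→18  → match P3@[24:27]
i=28 'a': node 18→0 (fail-walked)
i=29 'd': node 0→0
i=30 'b': node 0→11
i=31 'e': node 11→12
i=32 'c': node 12→13
i=33 'a': node 13→14
i=34 'a': node 14→15  → match P2@[30:34]
i=35 'c': node 15→6 (fail-walked)
i=36 'b': node 6→7
i=37 'e': node 7→12 (fail-walked)
i=38 'c': node 12→13
i=39 'a': node 13→14
i=40 'a': node 14→15  → match P2@[36:40]
i=41 'e': node 15→1 (fail-walked)
i=42 'b': node 1→16
i=43 'b': node 16→11 (fail-walked)
i=44 'e': node 11→12
i=45 'c': node 12→13
i=46 'e': node 13→1 (fail-walked)
i=47 'e': node 1→2
i=48 'b': node 2→3
i=49 'a': node 3→4
i=50 'a': node 4→5  → match P0@[46:50],P3@[47:50]

All matches (sorted): [[3,3],[8,2],[12,3],[21,0],[21,3],[27,3],[34,2],[40,2],[50,0],[50,3]]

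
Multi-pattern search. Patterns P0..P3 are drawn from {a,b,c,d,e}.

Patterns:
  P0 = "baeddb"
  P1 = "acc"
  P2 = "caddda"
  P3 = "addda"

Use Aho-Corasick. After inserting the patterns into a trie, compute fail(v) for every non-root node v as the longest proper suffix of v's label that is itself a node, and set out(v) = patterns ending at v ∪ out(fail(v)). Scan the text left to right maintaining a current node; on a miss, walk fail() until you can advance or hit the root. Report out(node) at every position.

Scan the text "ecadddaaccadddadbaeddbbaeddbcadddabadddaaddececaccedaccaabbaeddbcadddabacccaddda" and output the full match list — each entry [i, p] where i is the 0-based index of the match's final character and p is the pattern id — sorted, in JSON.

Build automaton:
Trie nodes:
  0='ε' goto a→7 b→1 c→10
  1='b' goto a→2
  2='ba' goto e→3
  3='bae' goto d→4
  4='baed' goto d→5
  5='baedd' goto b→6
  6='baeddb' goto ·  [P0 ends]
  7='a' goto c→8 d→16
  8='ac' goto c→9
  9='acc' goto ·  [P1 ends]
  10='c' goto a→11
  11='ca' goto d→12
  12='cad' goto d→13
  13='cadd' goto d→14
  14='caddd' goto a→15
  15='caddda' goto ·  [P2 ends]
  16='ad' goto d→17
  17='add' goto d→18
  18='addd' goto a→19
  19='addda' goto ·  [P3 ends]

Failure links (BFS by depth):
  n1('b'): parent n0 fail=0; on 'b' 0 → fail=0;  out ∅∪∅=∅
  n7('a'): parent n0 fail=0; on 'a' 0 → fail=0;  out ∅∪∅=∅
  n10('c'): parent n0 fail=0; on 'c' 0 → fail=0;  out ∅∪∅=∅
  n2('ba'): parent n1 fail=0; on 'a' 0 → fail=7;  out ∅∪∅=∅
  n8('ac'): parent n7 fail=0; on 'c' 0 → fail=10;  out ∅∪∅=∅
  n11('ca'): parent n10 fail=0; on 'a' 0 → fail=7;  out ∅∪∅=∅
  n16('ad'): parent n7 fail=0; on 'd' 0 → fail=0;  out ∅∪∅=∅
  n3('bae'): parent n2 fail=7; on 'e' 7→0 → fail=0;  out ∅∪∅=∅
  n9('acc'): parent n8 fail=10; on 'c' 10→0 → fail=10;  out {1}∪∅={1}
  n12('cad'): parent n11 fail=7; on 'd' 7 → fail=16;  out ∅∪∅=∅
  n17('add'): parent n16 fail=0; on 'd' 0 → fail=0;  out ∅∪∅=∅
  n4('baed'): parent n3 fail=0; on 'd' 0 → fail=0;  out ∅∪∅=∅
  n13('cadd'): parent n12 fail=16; on 'd' 16 → fail=17;  out ∅∪∅=∅
  n18('addd'): parent n17 fail=0; on 'd' 0 → fail=0;  out ∅∪∅=∅
  n5('baedd'): parent n4 fail=0; on 'd' 0 → fail=0;  out ∅∪∅=∅
  n14('caddd'): parent n13 fail=17; on 'd' 17 → fail=18;  out ∅∪∅=∅
  n19('addda'): parent n18 fail=0; on 'a' 0 → fail=7;  out {3}∪∅={3}
  n6('baeddb'): parent n5 fail=0; on 'b' 0 → fail=1;  out {0}∪∅={0}
  n15('caddda'): parent n14 fail=18; on 'a' 18 → fail=19;  out {2}∪{3}={2,3}

Run:
i=0 'e': node 0→0
i=1 'c': node 0→10
i=2 'a': node 10→11
i=3 'd': node 11→12
i=4 'd': node 12→13
i=5 'd': node 13→14
i=6 'a': node 14→15  → match P2@[1:6],P3@[2:6]
i=7 'a': node 15→7 (via fail)
i=8 'c': node 7→8
i=9 'c': node 8→9  → match P1@[7:9]
i=10 'a': node 9→11 (via fail)
i=11 'd': node 11→12
i=12 'd': node 12→13
i=13 'd': node 13→14
i=14 'a': node 14→15  → match P2@[9:14],P3@[10:14]
i=15 'd': node 15→16 (via fail)
i=16 'b': node 16→1 (via fail)
i=17 'a': node 1→2
i=18 'e': node 2→3
i=19 'd': node 3→4
i=20 'd': node 4→5
i=21 'b': node 5→6  → match P0@[16:21]
i=22 'b': node 6→1 (via fail)
i=23 'a': node 1→2
i=24 'e': node 2→3
i=25 'd': node 3→4
i=26 'd': node 4→5
i=27 'b': node 5→6  → match P0@[22:27]
i=28 'c': node 6→10 (via fail)
i=29 'a': node 10→11
i=30 'd': node 11→12
i=31 'd': node 12→13
i=32 'd': node 13→14
i=33 'a': node 14→15  → match P2@[28:33],P3@[29:33]
i=34 'b': node 15→1 (via fail)
i=35 'a': node 1→2
i=36 'd': node 2→16 (via fail)
i=37 'd': node 16→17
i=38 'd': node 17→18
i=39 'a': node 18→19  → match P3@[35:39]
i=40 'a': node 19→7 (via fail)
i=41 'd': node 7→16
i=42 'd': node 16→17
i=43 'e': node 17→0 (via fail)
i=44 'c': node 0→10
i=45 'e': node 10→0 (via fail)
i=46 'c': node 0→10
i=47 'a': node 10→11
i=48 'c': node 11→8 (via fail)
i=49 'c': node 8→9  → match P1@[47:49]
i=50 'e': node 9→0 (via fail)
i=51 'd': node 0→0
i=52 'a': node 0→7
i=53 'c': node 7→8
i=54 'c': node 8→9  → match P1@[52:54]
i=55 'a': node 9→11 (via fail)
i=56 'a': node 11→7 (via fail)
i=57 'b': node 7→1 (via fail)
i=58 'b': node 1→1 (via fail)
i=59 'a': node 1→2
i=60 'e': node 2→3
i=61 'd': node 3→4
i=62 'd': node 4→5
i=63 'b': node 5→6  → match P0@[58:63]
i=64 'c': node 6→10 (via fail)
i=65 'a': node 10→11
i=66 'd': node 11→12
i=67 'd': node 12→13
i=68 'd': node 13→14
i=69 'a': node 14→15  → match P2@[64:69],P3@[65:69]
i=70 'b': node 15→1 (via fail)
i=71 'a': node 1→2
i=72 'c': node 2→8 (via fail)
i=73 'c': node 8→9  → match P1@[71:73]
i=74 'c': node 9→10 (via fail)
i=75 'a': node 10→11
i=76 'd': node 11→12
i=77 'd': node 12→13
i=78 'd': node 13→14
i=79 'a': node 14→15  → match P2@[74:79],P3@[75:79]

Result: [[6,2],[6,3],[9,1],[14,2],[14,3],[21,0],[27,0],[33,2],[33,3],[39,3],[49,1],[54,1],[63,0],[69,2],[69,3],[73,1],[79,2],[79,3]]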